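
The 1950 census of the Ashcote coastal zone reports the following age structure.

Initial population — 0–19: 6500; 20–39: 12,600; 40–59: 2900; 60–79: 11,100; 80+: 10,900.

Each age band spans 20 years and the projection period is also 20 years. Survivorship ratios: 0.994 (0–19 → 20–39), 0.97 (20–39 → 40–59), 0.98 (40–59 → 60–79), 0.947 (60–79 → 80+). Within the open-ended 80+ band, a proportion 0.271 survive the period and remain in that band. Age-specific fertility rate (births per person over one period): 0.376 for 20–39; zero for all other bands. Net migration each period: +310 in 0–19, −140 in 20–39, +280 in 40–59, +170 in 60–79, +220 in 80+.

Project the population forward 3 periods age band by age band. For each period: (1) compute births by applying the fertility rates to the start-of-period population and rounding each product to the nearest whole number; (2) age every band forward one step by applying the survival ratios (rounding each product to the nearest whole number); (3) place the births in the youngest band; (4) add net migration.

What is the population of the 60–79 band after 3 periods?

Period 1.
Births: 12600 * 0.376 = 4738
20–39: 6500 * 0.994 = 6461
40–59: 12600 * 0.97 = 12222
60–79: 2900 * 0.98 = 2842
80+: 11100 * 0.947 + 10900 * 0.271 = 10512 + 2954 = 13466
Net migration: 0–19 + 310 → 5048; 20–39 − 140 → 6321; 40–59 + 280 → 12502; 60–79 + 170 → 3012; 80+ + 220 → 13686
Population now: 0–19=5048, 20–39=6321, 40–59=12502, 60–79=3012, 80+=13686
Period 2.
Births: 6321 * 0.376 = 2377
20–39: 5048 * 0.994 = 5018
40–59: 6321 * 0.97 = 6131
60–79: 12502 * 0.98 = 12252
80+: 3012 * 0.947 + 13686 * 0.271 = 2852 + 3709 = 6561
Net migration: 0–19 + 310 → 2687; 20–39 − 140 → 4878; 40–59 + 280 → 6411; 60–79 + 170 → 12422; 80+ + 220 → 6781
Population now: 0–19=2687, 20–39=4878, 40–59=6411, 60–79=12422, 80+=6781
Period 3.
Births: 4878 * 0.376 = 1834
20–39: 2687 * 0.994 = 2671
40–59: 4878 * 0.97 = 4732
60–79: 6411 * 0.98 = 6283
80+: 12422 * 0.947 + 6781 * 0.271 = 11764 + 1838 = 13602
Net migration: 0–19 + 310 → 2144; 20–39 − 140 → 2531; 40–59 + 280 → 5012; 60–79 + 170 → 6453; 80+ + 220 → 13822
Population now: 0–19=2144, 20–39=2531, 40–59=5012, 60–79=6453, 80+=13822

6453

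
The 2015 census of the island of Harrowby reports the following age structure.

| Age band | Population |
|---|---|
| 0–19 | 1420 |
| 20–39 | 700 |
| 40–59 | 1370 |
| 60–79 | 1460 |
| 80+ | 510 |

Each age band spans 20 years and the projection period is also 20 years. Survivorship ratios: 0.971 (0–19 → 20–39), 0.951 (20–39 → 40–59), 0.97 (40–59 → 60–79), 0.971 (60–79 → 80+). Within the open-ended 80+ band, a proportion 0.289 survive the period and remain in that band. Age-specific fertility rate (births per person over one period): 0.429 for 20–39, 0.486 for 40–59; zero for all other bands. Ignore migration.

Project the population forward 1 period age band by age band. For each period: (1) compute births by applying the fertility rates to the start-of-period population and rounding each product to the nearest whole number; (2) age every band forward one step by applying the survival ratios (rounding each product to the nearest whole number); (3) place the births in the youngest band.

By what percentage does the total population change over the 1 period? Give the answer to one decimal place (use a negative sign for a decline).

(Groups numbered youngest = 1 to oldest = 5.)
After projecting period 1:
Births: 700 × 0.429 = 300  |  1370 × 0.486 = 666 — total 966
Group 2: 1420 × 0.971 = 1379
Group 3: 700 × 0.951 = 666
Group 4: 1370 × 0.97 = 1329
Group 5: 1460 × 0.971 + 510 × 0.289 = 1418 + 147 = 1565
Population now: 0–19=966, 20–39=1379, 40–59=666, 60–79=1329, 80+=1565
Total: 5460 → 5905; change = 445; percentage change = 8.2%

8.2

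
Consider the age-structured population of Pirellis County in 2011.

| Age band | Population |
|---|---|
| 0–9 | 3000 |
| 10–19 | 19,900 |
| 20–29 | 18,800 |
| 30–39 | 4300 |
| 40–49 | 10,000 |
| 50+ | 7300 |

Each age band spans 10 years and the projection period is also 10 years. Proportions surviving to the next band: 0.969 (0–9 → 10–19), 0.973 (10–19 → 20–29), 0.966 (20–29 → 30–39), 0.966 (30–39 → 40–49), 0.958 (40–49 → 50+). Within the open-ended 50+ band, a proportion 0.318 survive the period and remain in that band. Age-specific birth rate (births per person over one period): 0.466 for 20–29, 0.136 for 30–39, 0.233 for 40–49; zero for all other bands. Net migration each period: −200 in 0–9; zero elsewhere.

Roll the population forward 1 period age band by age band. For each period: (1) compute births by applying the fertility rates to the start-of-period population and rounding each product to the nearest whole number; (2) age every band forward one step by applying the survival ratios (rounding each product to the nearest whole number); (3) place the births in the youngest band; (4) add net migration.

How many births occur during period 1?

11676

Period 1:
Births: 18800 × 0.466 = 8761 ; 4300 × 0.136 = 585 ; 10000 × 0.233 = 2330 → 11676
10–19: 3000 × 0.969 = 2907
20–29: 19900 × 0.973 = 19363
30–39: 18800 × 0.966 = 18161
40–49: 4300 × 0.966 = 4154
50+: 10000 × 0.958 + 7300 × 0.318 = 9580 + 2321 = 11901
Net migration: 0–9 − 200 → 11476
Giving 11476 / 2907 / 19363 / 18161 / 4154 / 11901.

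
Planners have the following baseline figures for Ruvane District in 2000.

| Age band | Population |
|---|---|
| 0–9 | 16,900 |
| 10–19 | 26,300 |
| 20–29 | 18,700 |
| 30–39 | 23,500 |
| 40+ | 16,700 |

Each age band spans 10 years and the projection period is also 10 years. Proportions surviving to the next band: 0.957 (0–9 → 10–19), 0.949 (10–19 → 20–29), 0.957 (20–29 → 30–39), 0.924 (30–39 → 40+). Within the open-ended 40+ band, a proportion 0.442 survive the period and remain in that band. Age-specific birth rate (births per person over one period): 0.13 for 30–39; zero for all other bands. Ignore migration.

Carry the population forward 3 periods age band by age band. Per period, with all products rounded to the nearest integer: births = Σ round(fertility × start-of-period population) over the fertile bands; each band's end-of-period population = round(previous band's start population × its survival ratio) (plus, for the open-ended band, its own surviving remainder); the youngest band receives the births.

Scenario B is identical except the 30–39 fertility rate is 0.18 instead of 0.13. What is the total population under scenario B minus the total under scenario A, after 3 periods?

Period 1.
Births: 23500 * 0.13 = 3055
10–19: 16900 * 0.957 = 16173
20–29: 26300 * 0.949 = 24959
30–39: 18700 * 0.957 = 17896
40+: 23500 * 0.924 + 16700 * 0.442 = 21714 + 7381 = 29095
Giving 3055 / 16173 / 24959 / 17896 / 29095.
Period 2.
Births: 17896 * 0.13 = 2326
10–19: 3055 * 0.957 = 2924
20–29: 16173 * 0.949 = 15348
30–39: 24959 * 0.957 = 23886
40+: 17896 * 0.924 + 29095 * 0.442 = 16536 + 12860 = 29396
Giving 2326 / 2924 / 15348 / 23886 / 29396.
Period 3.
Births: 23886 * 0.13 = 3105
10–19: 2326 * 0.957 = 2226
20–29: 2924 * 0.949 = 2775
30–39: 15348 * 0.957 = 14688
40+: 23886 * 0.924 + 29396 * 0.442 = 22071 + 12993 = 35064
Giving 3105 / 2226 / 2775 / 14688 / 35064.
Scenario A total after 3 periods: 57858
Scenario B projection —
Period 1.
Births: 23500 * 0.18 = 4230
10–19: 16900 * 0.957 = 16173
20–29: 26300 * 0.949 = 24959
30–39: 18700 * 0.957 = 17896
40+: 23500 * 0.924 + 16700 * 0.442 = 21714 + 7381 = 29095
Giving 4230 / 16173 / 24959 / 17896 / 29095.
Period 2.
Births: 17896 * 0.18 = 3221
10–19: 4230 * 0.957 = 4048
20–29: 16173 * 0.949 = 15348
30–39: 24959 * 0.957 = 23886
40+: 17896 * 0.924 + 29095 * 0.442 = 16536 + 12860 = 29396
Giving 3221 / 4048 / 15348 / 23886 / 29396.
Period 3.
Births: 23886 * 0.18 = 4299
10–19: 3221 * 0.957 = 3082
20–29: 4048 * 0.949 = 3842
30–39: 15348 * 0.957 = 14688
40+: 23886 * 0.924 + 29396 * 0.442 = 22071 + 12993 = 35064
Giving 4299 / 3082 / 3842 / 14688 / 35064.
Scenario B total after 3 periods: 60975
Difference B − A = 60975 − 57858 = 3117

3117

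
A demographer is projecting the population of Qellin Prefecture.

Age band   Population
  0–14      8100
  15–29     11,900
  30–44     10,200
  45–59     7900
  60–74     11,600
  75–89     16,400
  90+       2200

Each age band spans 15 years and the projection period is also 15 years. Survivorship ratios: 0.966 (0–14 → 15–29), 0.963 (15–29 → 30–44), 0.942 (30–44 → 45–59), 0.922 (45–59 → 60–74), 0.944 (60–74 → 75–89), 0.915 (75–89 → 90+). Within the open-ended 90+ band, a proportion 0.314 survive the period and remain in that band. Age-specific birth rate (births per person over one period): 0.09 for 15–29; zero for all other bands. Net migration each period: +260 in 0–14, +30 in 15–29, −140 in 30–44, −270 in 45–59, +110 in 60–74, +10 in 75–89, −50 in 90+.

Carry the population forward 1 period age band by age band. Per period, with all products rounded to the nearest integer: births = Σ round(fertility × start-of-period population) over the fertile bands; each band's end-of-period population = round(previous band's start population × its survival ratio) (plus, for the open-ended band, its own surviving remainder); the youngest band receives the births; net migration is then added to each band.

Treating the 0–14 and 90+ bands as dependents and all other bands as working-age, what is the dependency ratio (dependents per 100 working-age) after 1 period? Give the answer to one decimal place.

Period 1:
Births: 11900 * 0.09 = 1071
15–29: 8100 * 0.966 = 7825
30–44: 11900 * 0.963 = 11460
45–59: 10200 * 0.942 = 9608
60–74: 7900 * 0.922 = 7284
75–89: 11600 * 0.944 = 10950
90+: 16400 * 0.915 + 2200 * 0.314 = 15006 + 691 = 15697
Net migration: 0–14 + 260 → 1331; 15–29 + 30 → 7855; 30–44 − 140 → 11320; 45–59 − 270 → 9338; 60–74 + 110 → 7394; 75–89 + 10 → 10960; 90+ − 50 → 15647
→ [1331, 7855, 11320, 9338, 7394, 10960, 15647]
Dependents (band 0–14 + band 90+) = 1331 + 15647 = 16978; working-age = 46867; ratio = 16978/46867 × 100 = 36.2

36.2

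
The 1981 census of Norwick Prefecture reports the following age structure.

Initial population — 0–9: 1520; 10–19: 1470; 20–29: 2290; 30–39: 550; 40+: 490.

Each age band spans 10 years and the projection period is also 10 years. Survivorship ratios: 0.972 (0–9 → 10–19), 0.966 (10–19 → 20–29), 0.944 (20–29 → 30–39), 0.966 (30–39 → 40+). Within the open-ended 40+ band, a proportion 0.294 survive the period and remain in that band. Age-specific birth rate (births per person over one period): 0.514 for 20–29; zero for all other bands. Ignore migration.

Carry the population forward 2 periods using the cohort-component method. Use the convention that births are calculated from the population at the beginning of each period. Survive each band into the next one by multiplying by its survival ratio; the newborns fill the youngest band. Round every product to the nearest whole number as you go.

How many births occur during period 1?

1177

After projecting period 1:
Births: 2290 × 0.514 = 1177
10–19: 1520 × 0.972 = 1477
20–29: 1470 × 0.966 = 1420
30–39: 2290 × 0.944 = 2162
40+: 550 × 0.966 + 490 × 0.294 = 531 + 144 = 675
Giving 1177 / 1477 / 1420 / 2162 / 675.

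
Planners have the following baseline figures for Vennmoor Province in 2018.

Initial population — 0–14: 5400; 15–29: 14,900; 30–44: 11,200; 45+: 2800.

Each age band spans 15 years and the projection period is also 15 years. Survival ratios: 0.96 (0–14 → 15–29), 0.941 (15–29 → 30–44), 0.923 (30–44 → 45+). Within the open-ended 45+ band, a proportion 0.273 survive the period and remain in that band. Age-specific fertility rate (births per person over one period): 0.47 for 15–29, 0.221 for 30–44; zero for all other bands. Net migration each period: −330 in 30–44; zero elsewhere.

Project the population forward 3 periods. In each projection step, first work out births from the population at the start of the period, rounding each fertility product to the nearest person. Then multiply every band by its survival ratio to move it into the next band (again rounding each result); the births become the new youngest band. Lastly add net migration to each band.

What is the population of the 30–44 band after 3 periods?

8232

[period 1]
Births: 14900 × 0.47 = 7003, 11200 × 0.221 = 2475 ⇒ total 9478
15–29: 5400 × 0.96 = 5184
30–44: 14900 × 0.941 = 14021
45+: 11200 × 0.923 + 2800 × 0.273 = 10338 + 764 = 11102
Net migration: 30–44 − 330 → 13691
→ [9478, 5184, 13691, 11102]
[period 2]
Births: 5184 × 0.47 = 2436, 13691 × 0.221 = 3026 ⇒ total 5462
15–29: 9478 × 0.96 = 9099
30–44: 5184 × 0.941 = 4878
45+: 13691 × 0.923 + 11102 × 0.273 = 12637 + 3031 = 15668
Net migration: 30–44 − 330 → 4548
→ [5462, 9099, 4548, 15668]
[period 3]
Births: 9099 × 0.47 = 4277, 4548 × 0.221 = 1005 ⇒ total 5282
15–29: 5462 × 0.96 = 5244
30–44: 9099 × 0.941 = 8562
45+: 4548 × 0.923 + 15668 × 0.273 = 4198 + 4277 = 8475
Net migration: 30–44 − 330 → 8232
→ [5282, 5244, 8232, 8475]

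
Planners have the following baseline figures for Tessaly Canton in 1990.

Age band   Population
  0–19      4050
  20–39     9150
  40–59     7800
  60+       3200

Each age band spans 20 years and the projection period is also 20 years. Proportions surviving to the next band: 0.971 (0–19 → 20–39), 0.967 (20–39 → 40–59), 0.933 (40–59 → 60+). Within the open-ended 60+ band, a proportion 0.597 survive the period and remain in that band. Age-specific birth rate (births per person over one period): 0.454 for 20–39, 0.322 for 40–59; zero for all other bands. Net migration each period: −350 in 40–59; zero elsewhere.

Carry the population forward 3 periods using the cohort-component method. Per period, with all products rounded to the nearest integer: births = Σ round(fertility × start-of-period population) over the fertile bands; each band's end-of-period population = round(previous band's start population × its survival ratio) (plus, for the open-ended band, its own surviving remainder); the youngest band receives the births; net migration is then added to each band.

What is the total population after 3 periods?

25581

Call the bands 1 to 4, youngest first.
Period 1:
Births: 9150 × 0.454 = 4154  |  7800 × 0.322 = 2512 ⇒ total 6666
Band 2: 4050 × 0.971 = 3933
Band 3: 9150 × 0.967 = 8848
Band 4: 7800 × 0.933 + 3200 × 0.597 = 7277 + 1910 = 9187
Net migration: Band 3 − 350 → 8498
→ [6666, 3933, 8498, 9187]
Period 2:
Births: 3933 × 0.454 = 1786  |  8498 × 0.322 = 2736 ⇒ total 4522
Band 2: 6666 × 0.971 = 6473
Band 3: 3933 × 0.967 = 3803
Band 4: 8498 × 0.933 + 9187 × 0.597 = 7929 + 5485 = 13414
Net migration: Band 3 − 350 → 3453
→ [4522, 6473, 3453, 13414]
Period 3:
Births: 6473 × 0.454 = 2939  |  3453 × 0.322 = 1112 ⇒ total 4051
Band 2: 4522 × 0.971 = 4391
Band 3: 6473 × 0.967 = 6259
Band 4: 3453 × 0.933 + 13414 × 0.597 = 3222 + 8008 = 11230
Net migration: Band 3 − 350 → 5909
→ [4051, 4391, 5909, 11230]
Total after period 3: 4051 + 4391 + 5909 + 11230 = 25581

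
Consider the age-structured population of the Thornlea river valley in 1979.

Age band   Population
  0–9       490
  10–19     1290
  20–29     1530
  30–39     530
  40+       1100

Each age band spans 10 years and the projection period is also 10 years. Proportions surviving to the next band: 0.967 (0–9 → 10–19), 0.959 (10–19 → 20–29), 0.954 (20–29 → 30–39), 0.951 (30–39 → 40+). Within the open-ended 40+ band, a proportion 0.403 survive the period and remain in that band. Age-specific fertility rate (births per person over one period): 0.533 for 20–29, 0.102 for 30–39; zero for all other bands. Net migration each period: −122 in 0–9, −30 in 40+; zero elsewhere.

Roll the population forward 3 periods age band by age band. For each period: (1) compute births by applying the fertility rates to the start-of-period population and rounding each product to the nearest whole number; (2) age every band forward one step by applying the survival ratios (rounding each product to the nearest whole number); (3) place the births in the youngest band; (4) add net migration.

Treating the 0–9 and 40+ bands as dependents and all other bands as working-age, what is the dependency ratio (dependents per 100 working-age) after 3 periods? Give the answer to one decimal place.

— Period 1 —
Births: 1530 × 0.533 = 815 ; 530 × 0.102 = 54 ⇒ total 869
10–19: 490 × 0.967 = 474
20–29: 1290 × 0.959 = 1237
30–39: 1530 × 0.954 = 1460
40+: 530 × 0.951 + 1100 × 0.403 = 504 + 443 = 947
Net migration: 0–9 − 122 → 747; 40+ − 30 → 917
→ [747, 474, 1237, 1460, 917]
— Period 2 —
Births: 1237 × 0.533 = 659 ; 1460 × 0.102 = 149 ⇒ total 808
10–19: 747 × 0.967 = 722
20–29: 474 × 0.959 = 455
30–39: 1237 × 0.954 = 1180
40+: 1460 × 0.951 + 917 × 0.403 = 1388 + 370 = 1758
Net migration: 0–9 − 122 → 686; 40+ − 30 → 1728
→ [686, 722, 455, 1180, 1728]
— Period 3 —
Births: 455 × 0.533 = 243 ; 1180 × 0.102 = 120 ⇒ total 363
10–19: 686 × 0.967 = 663
20–29: 722 × 0.959 = 692
30–39: 455 × 0.954 = 434
40+: 1180 × 0.951 + 1728 × 0.403 = 1122 + 696 = 1818
Net migration: 0–9 − 122 → 241; 40+ − 30 → 1788
→ [241, 663, 692, 434, 1788]
Dependents (band 0–9 + band 40+) = 241 + 1788 = 2029; working-age = 1789; ratio = 2029/1789 × 100 = 113.4

113.4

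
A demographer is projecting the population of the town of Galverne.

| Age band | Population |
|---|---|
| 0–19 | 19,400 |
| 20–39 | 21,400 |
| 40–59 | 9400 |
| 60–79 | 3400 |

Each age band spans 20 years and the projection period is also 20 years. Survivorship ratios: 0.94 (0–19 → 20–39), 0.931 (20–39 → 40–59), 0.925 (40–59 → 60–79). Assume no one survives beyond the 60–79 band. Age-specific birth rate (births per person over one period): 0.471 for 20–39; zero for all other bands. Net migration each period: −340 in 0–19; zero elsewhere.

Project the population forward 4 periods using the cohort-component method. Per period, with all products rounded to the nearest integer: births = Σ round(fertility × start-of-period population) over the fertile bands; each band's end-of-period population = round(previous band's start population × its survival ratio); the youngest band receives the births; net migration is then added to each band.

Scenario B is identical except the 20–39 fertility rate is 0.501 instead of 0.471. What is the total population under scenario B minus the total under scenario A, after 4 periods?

2031

Call the bands 1 to 4, youngest first.
— Period 1 —
Births: 21400 × 0.471 = 10079
Band 2: 19400 × 0.94 = 18236
Band 3: 21400 × 0.931 = 19923
Band 4: 9400 × 0.925 = 8695
Net migration: Band 1 − 340 → 9739
Giving 9739 / 18236 / 19923 / 8695.
— Period 2 —
Births: 18236 × 0.471 = 8589
Band 2: 9739 × 0.94 = 9155
Band 3: 18236 × 0.931 = 16978
Band 4: 19923 × 0.925 = 18429
Net migration: Band 1 − 340 → 8249
Giving 8249 / 9155 / 16978 / 18429.
— Period 3 —
Births: 9155 × 0.471 = 4312
Band 2: 8249 × 0.94 = 7754
Band 3: 9155 × 0.931 = 8523
Band 4: 16978 × 0.925 = 15705
Net migration: Band 1 − 340 → 3972
Giving 3972 / 7754 / 8523 / 15705.
— Period 4 —
Births: 7754 × 0.471 = 3652
Band 2: 3972 × 0.94 = 3734
Band 3: 7754 × 0.931 = 7219
Band 4: 8523 × 0.925 = 7884
Net migration: Band 1 − 340 → 3312
Giving 3312 / 3734 / 7219 / 7884.
Scenario A total after 4 periods: 22149
Scenario B projection —
— Period 1 —
Births: 21400 × 0.501 = 10721
Band 2: 19400 × 0.94 = 18236
Band 3: 21400 × 0.931 = 19923
Band 4: 9400 × 0.925 = 8695
Net migration: Band 1 − 340 → 10381
Giving 10381 / 18236 / 19923 / 8695.
— Period 2 —
Births: 18236 × 0.501 = 9136
Band 2: 10381 × 0.94 = 9758
Band 3: 18236 × 0.931 = 16978
Band 4: 19923 × 0.925 = 18429
Net migration: Band 1 − 340 → 8796
Giving 8796 / 9758 / 16978 / 18429.
— Period 3 —
Births: 9758 × 0.501 = 4889
Band 2: 8796 × 0.94 = 8268
Band 3: 9758 × 0.931 = 9085
Band 4: 16978 × 0.925 = 15705
Net migration: Band 1 − 340 → 4549
Giving 4549 / 8268 / 9085 / 15705.
— Period 4 —
Births: 8268 × 0.501 = 4142
Band 2: 4549 × 0.94 = 4276
Band 3: 8268 × 0.931 = 7698
Band 4: 9085 × 0.925 = 8404
Net migration: Band 1 − 340 → 3802
Giving 3802 / 4276 / 7698 / 8404.
Scenario B total after 4 periods: 24180
Difference B − A = 24180 − 22149 = 2031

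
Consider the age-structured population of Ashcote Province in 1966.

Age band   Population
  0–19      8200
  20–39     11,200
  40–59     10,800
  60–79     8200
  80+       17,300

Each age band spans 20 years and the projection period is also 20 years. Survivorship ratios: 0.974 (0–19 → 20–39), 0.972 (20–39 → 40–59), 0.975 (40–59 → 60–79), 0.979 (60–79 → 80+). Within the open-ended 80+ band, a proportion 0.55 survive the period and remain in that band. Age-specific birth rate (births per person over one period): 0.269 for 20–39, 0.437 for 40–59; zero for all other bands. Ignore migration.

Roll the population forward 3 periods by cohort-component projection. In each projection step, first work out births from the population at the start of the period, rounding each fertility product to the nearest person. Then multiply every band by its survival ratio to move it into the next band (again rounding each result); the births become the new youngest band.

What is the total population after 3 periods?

Numbering the bands 1..5 from youngest to oldest:
Period 1.
Births: 11200 × 0.269 = 3013 ; 10800 × 0.437 = 4720 — total 7733
Band 2: 8200 × 0.974 = 7987
Band 3: 11200 × 0.972 = 10886
Band 4: 10800 × 0.975 = 10530
Band 5: 8200 × 0.979 + 17300 × 0.55 = 8028 + 9515 = 17543
→ [7733, 7987, 10886, 10530, 17543]
Period 2.
Births: 7987 × 0.269 = 2149 ; 10886 × 0.437 = 4757 — total 6906
Band 2: 7733 × 0.974 = 7532
Band 3: 7987 × 0.972 = 7763
Band 4: 10886 × 0.975 = 10614
Band 5: 10530 × 0.979 + 17543 × 0.55 = 10309 + 9649 = 19958
→ [6906, 7532, 7763, 10614, 19958]
Period 3.
Births: 7532 × 0.269 = 2026 ; 7763 × 0.437 = 3392 — total 5418
Band 2: 6906 × 0.974 = 6726
Band 3: 7532 × 0.972 = 7321
Band 4: 7763 × 0.975 = 7569
Band 5: 10614 × 0.979 + 19958 × 0.55 = 10391 + 10977 = 21368
→ [5418, 6726, 7321, 7569, 21368]
Total after period 3: 5418 + 6726 + 7321 + 7569 + 21368 = 48402

48402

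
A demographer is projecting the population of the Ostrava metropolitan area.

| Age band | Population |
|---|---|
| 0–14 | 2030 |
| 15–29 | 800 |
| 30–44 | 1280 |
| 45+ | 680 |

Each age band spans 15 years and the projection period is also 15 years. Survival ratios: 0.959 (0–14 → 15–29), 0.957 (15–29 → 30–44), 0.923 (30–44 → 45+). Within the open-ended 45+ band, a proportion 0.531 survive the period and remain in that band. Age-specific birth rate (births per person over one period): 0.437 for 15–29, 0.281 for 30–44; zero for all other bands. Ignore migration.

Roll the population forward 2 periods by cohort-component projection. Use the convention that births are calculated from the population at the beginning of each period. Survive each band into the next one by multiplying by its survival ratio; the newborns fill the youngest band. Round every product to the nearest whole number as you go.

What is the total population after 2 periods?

After projecting period 1:
Births: 800 × 0.437 = 350  |  1280 × 0.281 = 360 — total 710
15–29: 2030 × 0.959 = 1947
30–44: 800 × 0.957 = 766
45+: 1280 × 0.923 + 680 × 0.531 = 1181 + 361 = 1542
Giving 710 / 1947 / 766 / 1542.
After projecting period 2:
Births: 1947 × 0.437 = 851  |  766 × 0.281 = 215 — total 1066
15–29: 710 × 0.959 = 681
30–44: 1947 × 0.957 = 1863
45+: 766 × 0.923 + 1542 × 0.531 = 707 + 819 = 1526
Giving 1066 / 681 / 1863 / 1526.
Total after period 2: 1066 + 681 + 1863 + 1526 = 5136

5136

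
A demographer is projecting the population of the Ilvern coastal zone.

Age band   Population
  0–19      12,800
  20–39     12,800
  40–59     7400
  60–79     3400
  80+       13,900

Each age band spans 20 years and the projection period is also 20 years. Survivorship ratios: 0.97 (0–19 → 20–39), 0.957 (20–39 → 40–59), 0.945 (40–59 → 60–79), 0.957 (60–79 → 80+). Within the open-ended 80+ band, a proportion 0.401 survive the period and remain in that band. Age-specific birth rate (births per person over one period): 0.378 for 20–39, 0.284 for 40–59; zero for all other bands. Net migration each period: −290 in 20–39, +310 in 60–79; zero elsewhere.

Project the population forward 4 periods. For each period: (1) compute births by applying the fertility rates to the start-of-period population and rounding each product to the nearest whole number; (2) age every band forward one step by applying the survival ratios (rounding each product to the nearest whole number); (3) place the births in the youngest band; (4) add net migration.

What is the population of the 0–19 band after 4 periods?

Call the groups 1 to 5, youngest first.
Period 1:
Births: 12800 * 0.378 = 4838 ; 7400 * 0.284 = 2102 → total 6940
Group 2: 12800 * 0.97 = 12416
Group 3: 12800 * 0.957 = 12250
Group 4: 7400 * 0.945 = 6993
Group 5: 3400 * 0.957 + 13900 * 0.401 = 3254 + 5574 = 8828
Net migration: Group 2 − 290 → 12126; Group 4 + 310 → 7303
Giving 6940 / 12126 / 12250 / 7303 / 8828.
Period 2:
Births: 12126 * 0.378 = 4584 ; 12250 * 0.284 = 3479 → total 8063
Group 2: 6940 * 0.97 = 6732
Group 3: 12126 * 0.957 = 11605
Group 4: 12250 * 0.945 = 11576
Group 5: 7303 * 0.957 + 8828 * 0.401 = 6989 + 3540 = 10529
Net migration: Group 2 − 290 → 6442; Group 4 + 310 → 11886
Giving 8063 / 6442 / 11605 / 11886 / 10529.
Period 3:
Births: 6442 * 0.378 = 2435 ; 11605 * 0.284 = 3296 → total 5731
Group 2: 8063 * 0.97 = 7821
Group 3: 6442 * 0.957 = 6165
Group 4: 11605 * 0.945 = 10967
Group 5: 11886 * 0.957 + 10529 * 0.401 = 11375 + 4222 = 15597
Net migration: Group 2 − 290 → 7531; Group 4 + 310 → 11277
Giving 5731 / 7531 / 6165 / 11277 / 15597.
Period 4:
Births: 7531 * 0.378 = 2847 ; 6165 * 0.284 = 1751 → total 4598
Group 2: 5731 * 0.97 = 5559
Group 3: 7531 * 0.957 = 7207
Group 4: 6165 * 0.945 = 5826
Group 5: 11277 * 0.957 + 15597 * 0.401 = 10792 + 6254 = 17046
Net migration: Group 2 − 290 → 5269; Group 4 + 310 → 6136
Giving 4598 / 5269 / 7207 / 6136 / 17046.

4598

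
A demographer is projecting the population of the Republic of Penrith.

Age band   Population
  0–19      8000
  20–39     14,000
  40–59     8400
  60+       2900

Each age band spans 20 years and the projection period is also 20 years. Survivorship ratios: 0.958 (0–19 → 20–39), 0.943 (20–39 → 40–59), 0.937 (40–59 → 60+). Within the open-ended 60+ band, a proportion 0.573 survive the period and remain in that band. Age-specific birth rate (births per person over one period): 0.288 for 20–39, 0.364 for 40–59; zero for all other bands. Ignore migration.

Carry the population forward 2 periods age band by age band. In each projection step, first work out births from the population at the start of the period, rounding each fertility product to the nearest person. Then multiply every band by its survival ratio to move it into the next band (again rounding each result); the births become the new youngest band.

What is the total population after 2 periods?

38864

Call the bands 1 to 4, youngest first.
After projecting period 1:
Births: 14000 × 0.288 = 4032, 8400 × 0.364 = 3058 → total 7090
Band 2: 8000 × 0.958 = 7664
Band 3: 14000 × 0.943 = 13202
Band 4: 8400 × 0.937 + 2900 × 0.573 = 7871 + 1662 = 9533
End of period: [7090, 7664, 13202, 9533]
After projecting period 2:
Births: 7664 × 0.288 = 2207, 13202 × 0.364 = 4806 → total 7013
Band 2: 7090 × 0.958 = 6792
Band 3: 7664 × 0.943 = 7227
Band 4: 13202 × 0.937 + 9533 × 0.573 = 12370 + 5462 = 17832
End of period: [7013, 6792, 7227, 17832]
Total after period 2: 7013 + 6792 + 7227 + 17832 = 38864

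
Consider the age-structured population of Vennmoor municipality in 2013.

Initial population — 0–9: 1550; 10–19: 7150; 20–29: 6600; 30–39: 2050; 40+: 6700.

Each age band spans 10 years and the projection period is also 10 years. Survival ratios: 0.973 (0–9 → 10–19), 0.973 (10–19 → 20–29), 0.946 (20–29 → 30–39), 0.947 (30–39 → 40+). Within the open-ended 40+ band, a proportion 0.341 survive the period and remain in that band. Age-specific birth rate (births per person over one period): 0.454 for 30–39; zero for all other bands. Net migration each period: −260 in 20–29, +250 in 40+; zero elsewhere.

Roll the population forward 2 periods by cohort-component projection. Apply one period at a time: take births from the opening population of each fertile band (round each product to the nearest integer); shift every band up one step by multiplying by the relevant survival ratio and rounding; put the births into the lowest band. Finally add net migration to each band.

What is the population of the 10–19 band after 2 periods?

(Bands numbered youngest = 1 to oldest = 5.)
Period 1.
Births: 2050 * 0.454 = 931
Band 2: 1550 * 0.973 = 1508
Band 3: 7150 * 0.973 = 6957
Band 4: 6600 * 0.946 = 6244
Band 5: 2050 * 0.947 + 6700 * 0.341 = 1941 + 2285 = 4226
Net migration: Band 3 − 260 → 6697; Band 5 + 250 → 4476
End of period: [931, 1508, 6697, 6244, 4476]
Period 2.
Births: 6244 * 0.454 = 2835
Band 2: 931 * 0.973 = 906
Band 3: 1508 * 0.973 = 1467
Band 4: 6697 * 0.946 = 6335
Band 5: 6244 * 0.947 + 4476 * 0.341 = 5913 + 1526 = 7439
Net migration: Band 3 − 260 → 1207; Band 5 + 250 → 7689
End of period: [2835, 906, 1207, 6335, 7689]

906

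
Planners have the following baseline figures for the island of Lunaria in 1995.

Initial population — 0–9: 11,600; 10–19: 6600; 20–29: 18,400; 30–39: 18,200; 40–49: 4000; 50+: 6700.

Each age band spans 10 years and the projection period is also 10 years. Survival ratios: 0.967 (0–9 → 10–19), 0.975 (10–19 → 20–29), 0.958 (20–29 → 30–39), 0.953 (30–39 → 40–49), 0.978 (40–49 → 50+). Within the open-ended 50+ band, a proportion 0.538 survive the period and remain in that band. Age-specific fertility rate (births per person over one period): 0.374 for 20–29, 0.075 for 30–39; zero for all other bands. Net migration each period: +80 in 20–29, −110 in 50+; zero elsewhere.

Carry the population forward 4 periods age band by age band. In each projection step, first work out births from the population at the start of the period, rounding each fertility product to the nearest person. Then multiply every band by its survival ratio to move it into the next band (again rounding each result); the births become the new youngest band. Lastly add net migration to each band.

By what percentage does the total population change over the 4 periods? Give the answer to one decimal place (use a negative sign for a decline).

-23.8

Period 1:
Births: 18400 * 0.374 = 6882  |  18200 * 0.075 = 1365 → total 8247
10–19: 11600 * 0.967 = 11217
20–29: 6600 * 0.975 = 6435
30–39: 18400 * 0.958 = 17627
40–49: 18200 * 0.953 = 17345
50+: 4000 * 0.978 + 6700 * 0.538 = 3912 + 3605 = 7517
Net migration: 20–29 + 80 → 6515; 50+ − 110 → 7407
Population now: 0–9=8247, 10–19=11217, 20–29=6515, 30–39=17627, 40–49=17345, 50+=7407
Period 2:
Births: 6515 * 0.374 = 2437  |  17627 * 0.075 = 1322 → total 3759
10–19: 8247 * 0.967 = 7975
20–29: 11217 * 0.975 = 10937
30–39: 6515 * 0.958 = 6241
40–49: 17627 * 0.953 = 16799
50+: 17345 * 0.978 + 7407 * 0.538 = 16963 + 3985 = 20948
Net migration: 20–29 + 80 → 11017; 50+ − 110 → 20838
Population now: 0–9=3759, 10–19=7975, 20–29=11017, 30–39=6241, 40–49=16799, 50+=20838
Period 3:
Births: 11017 * 0.374 = 4120  |  6241 * 0.075 = 468 → total 4588
10–19: 3759 * 0.967 = 3635
20–29: 7975 * 0.975 = 7776
30–39: 11017 * 0.958 = 10554
40–49: 6241 * 0.953 = 5948
50+: 16799 * 0.978 + 20838 * 0.538 = 16429 + 11211 = 27640
Net migration: 20–29 + 80 → 7856; 50+ − 110 → 27530
Population now: 0–9=4588, 10–19=3635, 20–29=7856, 30–39=10554, 40–49=5948, 50+=27530
Period 4:
Births: 7856 * 0.374 = 2938  |  10554 * 0.075 = 792 → total 3730
10–19: 4588 * 0.967 = 4437
20–29: 3635 * 0.975 = 3544
30–39: 7856 * 0.958 = 7526
40–49: 10554 * 0.953 = 10058
50+: 5948 * 0.978 + 27530 * 0.538 = 5817 + 14811 = 20628
Net migration: 20–29 + 80 → 3624; 50+ − 110 → 20518
Population now: 0–9=3730, 10–19=4437, 20–29=3624, 30–39=7526, 40–49=10058, 50+=20518
Total: 65500 → 49893; change = -15607; percentage change = -23.8%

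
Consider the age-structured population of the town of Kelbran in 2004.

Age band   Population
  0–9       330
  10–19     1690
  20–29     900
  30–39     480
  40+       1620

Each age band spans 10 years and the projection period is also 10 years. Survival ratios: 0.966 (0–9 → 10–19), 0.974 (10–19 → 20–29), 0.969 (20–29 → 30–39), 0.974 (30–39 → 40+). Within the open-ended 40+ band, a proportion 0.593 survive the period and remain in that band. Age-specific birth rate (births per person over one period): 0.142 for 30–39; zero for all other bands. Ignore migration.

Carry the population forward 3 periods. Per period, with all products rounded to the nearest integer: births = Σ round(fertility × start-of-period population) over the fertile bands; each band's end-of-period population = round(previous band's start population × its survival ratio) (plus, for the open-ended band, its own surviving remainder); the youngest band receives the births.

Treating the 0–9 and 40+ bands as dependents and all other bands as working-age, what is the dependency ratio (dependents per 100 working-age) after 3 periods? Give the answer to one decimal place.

574.4

Let group 1 be 0–9 through group 5 = 40+.
— Period 1 —
Births: 480 × 0.142 = 68
Group 2: 330 × 0.966 = 319
Group 3: 1690 × 0.974 = 1646
Group 4: 900 × 0.969 = 872
Group 5: 480 × 0.974 + 1620 × 0.593 = 468 + 961 = 1429
End of period: [68, 319, 1646, 872, 1429]
— Period 2 —
Births: 872 × 0.142 = 124
Group 2: 68 × 0.966 = 66
Group 3: 319 × 0.974 = 311
Group 4: 1646 × 0.969 = 1595
Group 5: 872 × 0.974 + 1429 × 0.593 = 849 + 847 = 1696
End of period: [124, 66, 311, 1595, 1696]
— Period 3 —
Births: 1595 × 0.142 = 226
Group 2: 124 × 0.966 = 120
Group 3: 66 × 0.974 = 64
Group 4: 311 × 0.969 = 301
Group 5: 1595 × 0.974 + 1696 × 0.593 = 1554 + 1006 = 2560
End of period: [226, 120, 64, 301, 2560]
Dependents (band 0–9 + band 40+) = 226 + 2560 = 2786; working-age = 485; ratio = 2786/485 × 100 = 574.4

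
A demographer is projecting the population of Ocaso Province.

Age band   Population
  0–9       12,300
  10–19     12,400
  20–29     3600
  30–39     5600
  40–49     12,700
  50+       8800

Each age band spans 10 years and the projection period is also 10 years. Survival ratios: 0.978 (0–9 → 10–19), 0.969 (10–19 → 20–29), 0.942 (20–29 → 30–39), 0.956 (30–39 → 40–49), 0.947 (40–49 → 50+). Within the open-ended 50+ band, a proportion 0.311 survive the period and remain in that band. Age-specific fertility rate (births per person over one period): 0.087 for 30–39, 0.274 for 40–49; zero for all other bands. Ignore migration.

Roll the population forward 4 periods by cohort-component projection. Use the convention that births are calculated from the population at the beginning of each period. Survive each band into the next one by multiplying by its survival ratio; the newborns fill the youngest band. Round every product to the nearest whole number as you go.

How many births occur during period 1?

[period 1]
Births: 5600 × 0.087 = 487 ; 12700 × 0.274 = 3480 → 3967
10–19: 12300 × 0.978 = 12029
20–29: 12400 × 0.969 = 12016
30–39: 3600 × 0.942 = 3391
40–49: 5600 × 0.956 = 5354
50+: 12700 × 0.947 + 8800 × 0.311 = 12027 + 2737 = 14764
→ [3967, 12029, 12016, 3391, 5354, 14764]

3967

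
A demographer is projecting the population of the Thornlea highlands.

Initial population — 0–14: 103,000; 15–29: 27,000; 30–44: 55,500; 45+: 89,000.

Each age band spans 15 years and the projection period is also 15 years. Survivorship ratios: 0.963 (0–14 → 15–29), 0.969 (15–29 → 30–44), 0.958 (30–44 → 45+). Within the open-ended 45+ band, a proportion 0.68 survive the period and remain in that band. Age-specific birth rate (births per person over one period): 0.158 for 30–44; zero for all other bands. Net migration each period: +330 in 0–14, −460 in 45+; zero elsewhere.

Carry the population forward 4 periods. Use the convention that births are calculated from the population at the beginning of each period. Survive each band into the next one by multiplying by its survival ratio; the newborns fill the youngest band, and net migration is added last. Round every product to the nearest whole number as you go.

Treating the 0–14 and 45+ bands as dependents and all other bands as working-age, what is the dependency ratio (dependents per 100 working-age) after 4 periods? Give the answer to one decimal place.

Call the bands 1 to 4, youngest first.
Period 1:
Births: 55500 * 0.158 = 8769
Band 2: 103000 * 0.963 = 99189
Band 3: 27000 * 0.969 = 26163
Band 4: 55500 * 0.958 + 89000 * 0.68 = 53169 + 60520 = 113689
Net migration: Band 1 + 330 → 9099; Band 4 − 460 → 113229
Population now: 0–14=9099, 15–29=99189, 30–44=26163, 45+=113229
Period 2:
Births: 26163 * 0.158 = 4134
Band 2: 9099 * 0.963 = 8762
Band 3: 99189 * 0.969 = 96114
Band 4: 26163 * 0.958 + 113229 * 0.68 = 25064 + 76996 = 102060
Net migration: Band 1 + 330 → 4464; Band 4 − 460 → 101600
Population now: 0–14=4464, 15–29=8762, 30–44=96114, 45+=101600
Period 3:
Births: 96114 * 0.158 = 15186
Band 2: 4464 * 0.963 = 4299
Band 3: 8762 * 0.969 = 8490
Band 4: 96114 * 0.958 + 101600 * 0.68 = 92077 + 69088 = 161165
Net migration: Band 1 + 330 → 15516; Band 4 − 460 → 160705
Population now: 0–14=15516, 15–29=4299, 30–44=8490, 45+=160705
Period 4:
Births: 8490 * 0.158 = 1341
Band 2: 15516 * 0.963 = 14942
Band 3: 4299 * 0.969 = 4166
Band 4: 8490 * 0.958 + 160705 * 0.68 = 8133 + 109279 = 117412
Net migration: Band 1 + 330 → 1671; Band 4 − 460 → 116952
Population now: 0–14=1671, 15–29=14942, 30–44=4166, 45+=116952
Dependents (band 0–14 + band 45+) = 1671 + 116952 = 118623; working-age = 19108; ratio = 118623/19108 × 100 = 620.8

620.8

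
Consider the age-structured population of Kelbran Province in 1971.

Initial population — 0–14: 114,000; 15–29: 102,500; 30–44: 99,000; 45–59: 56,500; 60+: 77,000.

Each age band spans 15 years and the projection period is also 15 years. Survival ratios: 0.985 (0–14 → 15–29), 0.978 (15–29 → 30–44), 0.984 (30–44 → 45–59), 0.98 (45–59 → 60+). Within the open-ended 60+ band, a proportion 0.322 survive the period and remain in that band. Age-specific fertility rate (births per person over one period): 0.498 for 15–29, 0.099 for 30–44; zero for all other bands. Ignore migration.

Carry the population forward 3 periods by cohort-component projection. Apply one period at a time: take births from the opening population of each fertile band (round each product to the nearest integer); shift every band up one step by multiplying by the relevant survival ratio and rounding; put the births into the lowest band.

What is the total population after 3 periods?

407972

Numbering the groups 1..5 from youngest to oldest:
Period 1.
Births: 102500 × 0.498 = 51045  |  99000 × 0.099 = 9801 → 60846
Group 2: 114000 × 0.985 = 112290
Group 3: 102500 × 0.978 = 100245
Group 4: 99000 × 0.984 = 97416
Group 5: 56500 × 0.98 + 77000 × 0.322 = 55370 + 24794 = 80164
→ [60846, 112290, 100245, 97416, 80164]
Period 2.
Births: 112290 × 0.498 = 55920  |  100245 × 0.099 = 9924 → 65844
Group 2: 60846 × 0.985 = 59933
Group 3: 112290 × 0.978 = 109820
Group 4: 100245 × 0.984 = 98641
Group 5: 97416 × 0.98 + 80164 × 0.322 = 95468 + 25813 = 121281
→ [65844, 59933, 109820, 98641, 121281]
Period 3.
Births: 59933 × 0.498 = 29847  |  109820 × 0.099 = 10872 → 40719
Group 2: 65844 × 0.985 = 64856
Group 3: 59933 × 0.978 = 58614
Group 4: 109820 × 0.984 = 108063
Group 5: 98641 × 0.98 + 121281 × 0.322 = 96668 + 39052 = 135720
→ [40719, 64856, 58614, 108063, 135720]
Total after period 3: 40719 + 64856 + 58614 + 108063 + 135720 = 407972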